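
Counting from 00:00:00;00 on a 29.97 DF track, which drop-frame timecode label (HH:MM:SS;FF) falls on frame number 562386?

05:12:44;28

Each 10-minute DF block holds 10 × 60 × 30 − 9 × 2 = 17982 frames. 562386 ÷ 17982 → 31 full blocks, remainder 4944.
Within the partial block the first minute is 1800 frames and each further minute 1798, so 2 further minute boundaries passed. Total skipped labels = 18 × 31 + 2 × 2 = 562.
Non-drop label index = 562386 + 562 = 562948; at 30 labels/s that is 05:12:44:28, i.e. DF 05:12:44;28.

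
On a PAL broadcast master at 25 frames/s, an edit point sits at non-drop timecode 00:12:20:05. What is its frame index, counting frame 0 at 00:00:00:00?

Total seconds to the label: (0 × 3600 + 12 × 60 + 20) = 740.
Frame index = 740 × 25 + 5 = 18505.

frame 18505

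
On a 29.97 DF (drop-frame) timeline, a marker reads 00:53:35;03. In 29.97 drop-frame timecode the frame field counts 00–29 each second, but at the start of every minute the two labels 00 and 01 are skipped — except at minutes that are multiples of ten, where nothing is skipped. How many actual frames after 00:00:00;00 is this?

96357

Complete 10-minute blocks: 5, each 17982 frames → 89910.
Remaining 3 whole minutes in the current block: 1800 + 2 × 1798 = 5396 frames.
Within the current minute: 35 × 30 + 3 − 2 = 1051 (labels ;00/;01 skipped at this minute). Total = 89910 + 5396 + 1051 = 96357.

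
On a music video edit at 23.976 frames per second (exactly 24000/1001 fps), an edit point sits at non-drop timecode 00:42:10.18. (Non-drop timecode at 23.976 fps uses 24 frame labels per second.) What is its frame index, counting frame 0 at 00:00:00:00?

Total seconds to the label: (0 × 3600 + 42 × 60 + 10) = 2530.
Frame index = 2530 × 24 + 18 = 60738.

60738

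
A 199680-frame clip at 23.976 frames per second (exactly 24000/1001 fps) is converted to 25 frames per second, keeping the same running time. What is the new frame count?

Target frames = source frames × (target rate / source rate) = 199680 × (25)/(24000/1001) = 199680 × 1001/960 = 208208.

208208 frames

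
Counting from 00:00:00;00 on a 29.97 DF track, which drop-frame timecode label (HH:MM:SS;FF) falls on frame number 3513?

Each 10-minute DF block holds 10 × 60 × 30 − 9 × 2 = 17982 frames. 3513 ÷ 17982 → 0 full blocks, remainder 3513.
Within the partial block the first minute is 1800 frames and each further minute 1798, so 1 further minute boundary passed. Total skipped labels = 18 × 0 + 2 × 1 = 2.
Non-drop label index = 3513 + 2 = 3515; at 30 labels/s that is 00:01:57:05, i.e. DF 00:01:57;05.

00:01:57;05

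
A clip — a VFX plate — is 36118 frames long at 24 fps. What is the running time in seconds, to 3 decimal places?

Running time = 36118 × 1/24 = 18059/12 s ≈ 1504.917 s.

1504.917 seconds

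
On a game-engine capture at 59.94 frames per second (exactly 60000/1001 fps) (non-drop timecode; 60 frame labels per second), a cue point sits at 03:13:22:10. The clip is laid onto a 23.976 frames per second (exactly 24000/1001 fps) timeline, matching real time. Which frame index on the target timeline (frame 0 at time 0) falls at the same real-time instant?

frame 278452

Source frame index: (3×3600 + 13×60 + 22) × 60 + 10 = 696130.
Real time: 696130 / (60000/1001) = 69682613/6000 s.
Target frame: (69682613/6000) × (24000/1001) = 278452.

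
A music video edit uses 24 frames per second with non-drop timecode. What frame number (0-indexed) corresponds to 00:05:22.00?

Total seconds to the label: (0 × 3600 + 5 × 60 + 22) = 322.
Frame index = 322 × 24 + 0 = 7728.

frame 7728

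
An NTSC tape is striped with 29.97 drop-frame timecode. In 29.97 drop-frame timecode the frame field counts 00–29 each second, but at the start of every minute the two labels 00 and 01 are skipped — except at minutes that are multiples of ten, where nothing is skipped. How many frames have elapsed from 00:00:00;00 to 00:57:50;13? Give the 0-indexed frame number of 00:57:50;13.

104009

Complete 10-minute blocks: 5, each 17982 frames → 89910.
Remaining 7 whole minutes in the current block: 1800 + 6 × 1798 = 12588 frames.
Within the current minute: 50 × 30 + 13 − 2 = 1511 (labels ;00/;01 skipped at this minute). Total = 89910 + 12588 + 1511 = 104009.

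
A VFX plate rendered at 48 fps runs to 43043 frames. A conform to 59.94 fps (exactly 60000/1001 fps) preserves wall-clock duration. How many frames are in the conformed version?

Target frames = source frames × (target rate / source rate) = 43043 × (60000/1001)/(48) = 43043 × 1250/1001 = 53750.

53750 frames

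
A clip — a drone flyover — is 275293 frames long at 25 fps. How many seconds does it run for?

Running time = 275293 / (25) = 11011.72 s.

11011.72 seconds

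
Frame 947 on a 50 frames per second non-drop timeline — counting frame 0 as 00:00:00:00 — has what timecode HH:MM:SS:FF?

00:00:18:47

947 ÷ 50 = 18 full seconds, remainder 47 frames.
18 s = 0 h 0 min 18 s.
Timecode: 00:00:18:47.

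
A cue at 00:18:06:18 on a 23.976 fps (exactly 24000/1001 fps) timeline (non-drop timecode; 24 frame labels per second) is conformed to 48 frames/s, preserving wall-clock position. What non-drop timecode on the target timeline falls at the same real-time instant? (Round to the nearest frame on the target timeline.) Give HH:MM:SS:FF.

00:18:07:40

Source frame index: (0×3600 + 18×60 + 6) × 24 + 18 = 26082.
Real time: 26082 / (24000/1001) = 4351347/4000 s.
Target frame: (4351347/4000) × (48) = 13054041/250 ≈ 52216.164 → 52216.
At 48 labels/s: frame 52216 → 00:18:07:40.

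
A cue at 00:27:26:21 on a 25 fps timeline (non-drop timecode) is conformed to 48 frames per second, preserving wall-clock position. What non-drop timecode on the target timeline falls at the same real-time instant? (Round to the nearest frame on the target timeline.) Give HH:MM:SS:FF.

00:27:26:40

Source frame index: (0×3600 + 27×60 + 26) × 25 + 21 = 41171.
Real time: 41171 / (25) = 41171/25 s.
Target frame: (41171/25) × (48) = 1976208/25 ≈ 79048.320 → 79048.
At 48 labels/s: frame 79048 → 00:27:26:40.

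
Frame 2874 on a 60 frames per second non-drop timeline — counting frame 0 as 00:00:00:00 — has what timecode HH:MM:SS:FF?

00:00:47:54

2874 ÷ 60 = 47 full seconds, remainder 54 frames.
47 s = 0 h 0 min 47 s.
Timecode: 00:00:47:54.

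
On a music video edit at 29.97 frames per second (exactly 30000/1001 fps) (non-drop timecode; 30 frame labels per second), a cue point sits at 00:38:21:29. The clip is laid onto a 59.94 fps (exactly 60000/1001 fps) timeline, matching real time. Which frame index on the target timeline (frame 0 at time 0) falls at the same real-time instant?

frame 138118

Source frame index: (0×3600 + 38×60 + 21) × 30 + 29 = 69059.
Real time: 69059 / (30000/1001) = 69128059/30000 s.
Target frame: (69128059/30000) × (60000/1001) = 138118.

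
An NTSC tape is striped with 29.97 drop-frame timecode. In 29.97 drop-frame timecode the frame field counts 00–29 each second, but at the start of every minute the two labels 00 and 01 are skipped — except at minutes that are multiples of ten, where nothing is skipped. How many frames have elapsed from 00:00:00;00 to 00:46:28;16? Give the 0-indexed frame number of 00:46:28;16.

83572

As if non-drop at 30 labels/s: (0 × 3600 + 46 × 60 + 28) × 30 + 16 = 83656.
Minute boundaries passed: 46; those not divisible by 10: 46 − 4 = 42; dropped labels = 2 × 42 = 84.
Actual frame index = 83656 − 84 = 83572.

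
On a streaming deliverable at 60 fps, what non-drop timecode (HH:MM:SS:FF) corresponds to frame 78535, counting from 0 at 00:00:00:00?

78535 ÷ 60 = 1308 full seconds, remainder 55 frames.
1308 s = 0 h 21 min 48 s.
Timecode: 00:21:48:55.

00:21:48:55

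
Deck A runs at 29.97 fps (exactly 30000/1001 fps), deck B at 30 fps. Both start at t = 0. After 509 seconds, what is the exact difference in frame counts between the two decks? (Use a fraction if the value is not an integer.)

15270/1001 frames

A emits 30000/1001 × 509 = 15270000/1001 frames; B emits 30 × 509 = 15270.
Difference = 15270/1001 frames (≈ 15.2547); B is ahead of A.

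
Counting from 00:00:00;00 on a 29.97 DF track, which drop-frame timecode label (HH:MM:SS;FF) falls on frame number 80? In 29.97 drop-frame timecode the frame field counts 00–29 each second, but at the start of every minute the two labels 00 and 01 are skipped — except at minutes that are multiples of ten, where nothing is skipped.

Ten DF minutes hold 17982 frames, so frame 80 lies in block 0 (frames 0–17981) with 80 frames into that block.
The block's first minute is 1800 frames and the rest 1798 each; 80 frames reaches minute 0, so 0 × 18 + 0 × 2 = 0 labels have been skipped so far.
Adding those back, label number 80 + 0 = 80 at 30 labels/s is 2 s + 20 f = 0 h 0 min 2 s frame 20, i.e. 00:00:02;20.

00:00:02;20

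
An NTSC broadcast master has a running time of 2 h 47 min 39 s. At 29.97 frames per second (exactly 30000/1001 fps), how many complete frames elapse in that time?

301468 frames

2 h 47 min 39 s = 10059 s.
Frames = 10059 × 30000/1001 = 43110000/143 ≈ 301468.5315.
Complete frames: 301468.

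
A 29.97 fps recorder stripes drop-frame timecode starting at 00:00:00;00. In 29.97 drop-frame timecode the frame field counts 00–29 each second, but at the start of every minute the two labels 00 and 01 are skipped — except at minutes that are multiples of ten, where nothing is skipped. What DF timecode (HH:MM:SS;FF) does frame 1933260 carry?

Each 10-minute DF block holds 10 × 60 × 30 − 9 × 2 = 17982 frames. 1933260 ÷ 17982 → 107 full blocks, remainder 9186.
Within the partial block the first minute is 1800 frames and each further minute 1798, so 5 further minute boundaries passed. Total skipped labels = 18 × 107 + 2 × 5 = 1936.
Non-drop label index = 1933260 + 1936 = 1935196; at 30 labels/s that is 17:55:06:16, i.e. DF 17:55:06;16.

17:55:06;16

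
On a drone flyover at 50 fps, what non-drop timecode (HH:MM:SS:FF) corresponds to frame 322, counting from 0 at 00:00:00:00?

322 ÷ 50 = 6 full seconds, remainder 22 frames.
6 s = 0 h 0 min 6 s.
Timecode: 00:00:06:22.

00:00:06:22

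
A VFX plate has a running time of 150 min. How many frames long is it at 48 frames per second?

150 min = 9000 s.
Frames = 9000 × 48 = 432000.

432000 frames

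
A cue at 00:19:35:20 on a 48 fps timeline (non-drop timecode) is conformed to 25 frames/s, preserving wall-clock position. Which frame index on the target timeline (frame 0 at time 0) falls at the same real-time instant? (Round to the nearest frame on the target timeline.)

frame 29385

Source frame index: (0×3600 + 19×60 + 35) × 48 + 20 = 56420.
Real time: 56420 / (48) = 14105/12 s.
Target frame: (14105/12) × (25) = 352625/12 ≈ 29385.417 → 29385.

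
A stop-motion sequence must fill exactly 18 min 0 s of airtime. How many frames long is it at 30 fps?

32400 frames

18 min 0 s = 1080 s.
Frames = 1080 × 30 = 32400.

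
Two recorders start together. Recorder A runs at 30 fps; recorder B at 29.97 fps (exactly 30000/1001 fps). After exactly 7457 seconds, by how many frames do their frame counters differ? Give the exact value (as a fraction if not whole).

223710/1001 frames

A emits 30 × 7457 = 223710 frames; B emits 30000/1001 × 7457 = 223710000/1001.
Difference = 223710/1001 frames (≈ 223.4865); B is behind A.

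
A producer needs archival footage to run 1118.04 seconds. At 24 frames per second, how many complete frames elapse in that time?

Frames = 1118.04 × 24 = 670824/25 ≈ 26832.9600.
Complete frames: 26832.

26832 frames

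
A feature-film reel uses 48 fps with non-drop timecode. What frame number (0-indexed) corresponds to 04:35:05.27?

Total seconds to the label: (4 × 3600 + 35 × 60 + 5) = 16505.
Frame index = 16505 × 48 + 27 = 792267.

frame 792267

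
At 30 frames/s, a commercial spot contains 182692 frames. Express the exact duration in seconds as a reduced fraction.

91346/15 seconds

Running time = 182692 ÷ (30) = 182692 × 1/30 = 91346/15 s.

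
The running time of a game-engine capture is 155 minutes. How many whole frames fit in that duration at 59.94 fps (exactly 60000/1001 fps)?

557442 frames

155 min = 9300 s.
Frames = 9300 × 60000/1001 = 558000000/1001 ≈ 557442.5574.
Complete frames: 557442.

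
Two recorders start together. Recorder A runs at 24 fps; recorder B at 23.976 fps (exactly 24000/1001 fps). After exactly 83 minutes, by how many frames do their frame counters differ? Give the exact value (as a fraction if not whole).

83 min = 4980 s.
A emits 24 × 4980 = 119520 frames; B emits 24000/1001 × 4980 = 119520000/1001.
Difference = 119520/1001 frames (≈ 119.4006); B is behind A.

119520/1001 frames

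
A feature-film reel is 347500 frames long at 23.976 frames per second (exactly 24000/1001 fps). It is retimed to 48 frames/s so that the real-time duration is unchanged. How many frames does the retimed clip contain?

695695 frames

Target frames = source frames × (target rate / source rate) = 347500 × (48)/(24000/1001) = 347500 × 1001/500 = 695695.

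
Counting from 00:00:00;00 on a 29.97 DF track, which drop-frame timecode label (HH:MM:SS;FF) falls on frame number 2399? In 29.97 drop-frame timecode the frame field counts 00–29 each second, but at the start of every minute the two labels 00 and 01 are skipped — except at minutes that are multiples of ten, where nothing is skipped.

Ten DF minutes hold 17982 frames, so frame 2399 lies in block 0 (frames 0–17981) with 2399 frames into that block.
The block's first minute is 1800 frames and the rest 1798 each; 2399 frames reaches minute 1, so 0 × 18 + 1 × 2 = 2 labels have been skipped so far.
Adding those back, label number 2399 + 2 = 2401 at 30 labels/s is 80 s + 1 f = 0 h 1 min 20 s frame 1, i.e. 00:01:20;01.

00:01:20;01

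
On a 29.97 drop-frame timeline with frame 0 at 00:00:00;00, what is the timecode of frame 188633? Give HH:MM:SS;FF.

Each 10-minute DF block holds 10 × 60 × 30 − 9 × 2 = 17982 frames. 188633 ÷ 17982 → 10 full blocks, remainder 8813.
Within the partial block the first minute is 1800 frames and each further minute 1798, so 4 further minute boundaries passed. Total skipped labels = 18 × 10 + 2 × 4 = 188.
Non-drop label index = 188633 + 188 = 188821; at 30 labels/s that is 01:44:54:01, i.e. DF 01:44:54;01.

01:44:54;01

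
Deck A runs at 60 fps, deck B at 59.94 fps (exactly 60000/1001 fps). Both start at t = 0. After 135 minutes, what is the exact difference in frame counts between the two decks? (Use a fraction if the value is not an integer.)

135 min = 8100 s.
A emits 60 × 8100 = 486000 frames; B emits 60000/1001 × 8100 = 486000000/1001.
Difference = 486000/1001 frames (≈ 485.5145); B is behind A.

486000/1001 frames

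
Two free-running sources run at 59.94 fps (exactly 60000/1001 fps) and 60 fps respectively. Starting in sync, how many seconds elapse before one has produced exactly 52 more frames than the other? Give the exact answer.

13013/15 seconds

The gap grows by |60 − 60000/1001| = 60/1001 frames per second.
Time for a 52-frame gap: 52 ÷ (60/1001) = 13013/15 s.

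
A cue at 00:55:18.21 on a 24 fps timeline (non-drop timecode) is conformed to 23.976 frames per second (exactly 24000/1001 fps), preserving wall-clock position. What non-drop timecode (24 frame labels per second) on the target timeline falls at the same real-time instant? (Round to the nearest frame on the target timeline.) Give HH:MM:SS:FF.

Source frame index: (0×3600 + 55×60 + 18) × 24 + 21 = 79653.
Real time: 79653 / (24) = 26551/8 s.
Target frame: (26551/8) × (24000/1001) = 11379000/143 ≈ 79573.427 → 79573.
At 24 labels/s: frame 79573 → 00:55:15:13.

00:55:15:13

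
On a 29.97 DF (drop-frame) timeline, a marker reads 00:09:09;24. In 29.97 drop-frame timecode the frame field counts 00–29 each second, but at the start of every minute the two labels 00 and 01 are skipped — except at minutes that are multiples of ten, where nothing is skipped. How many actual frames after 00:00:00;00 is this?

16476

Complete 10-minute blocks: 0, each 17982 frames → 0.
Remaining 9 whole minutes in the current block: 1800 + 8 × 1798 = 16184 frames.
Within the current minute: 9 × 30 + 24 − 2 = 292 (labels ;00/;01 skipped at this minute). Total = 0 + 16184 + 292 = 16476.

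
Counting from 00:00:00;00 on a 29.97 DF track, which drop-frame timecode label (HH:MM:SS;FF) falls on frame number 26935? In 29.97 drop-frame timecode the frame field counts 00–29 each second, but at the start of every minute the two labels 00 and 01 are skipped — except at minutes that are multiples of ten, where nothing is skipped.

00:14:58;21

Each 10-minute DF block holds 10 × 60 × 30 − 9 × 2 = 17982 frames. 26935 ÷ 17982 → 1 full block, remainder 8953.
Within the partial block the first minute is 1800 frames and each further minute 1798, so 4 further minute boundaries passed. Total skipped labels = 18 × 1 + 2 × 4 = 26.
Non-drop label index = 26935 + 26 = 26961; at 30 labels/s that is 00:14:58:21, i.e. DF 00:14:58;21.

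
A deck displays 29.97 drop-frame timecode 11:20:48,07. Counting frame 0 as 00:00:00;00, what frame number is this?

1224223

Complete 10-minute blocks: 68, each 17982 frames → 1222776.
Remaining 0 whole minutes in the current block: 0 frames.
Within the current minute: 48 × 30 + 7 = 1447. Total = 1222776 + 0 + 1447 = 1224223.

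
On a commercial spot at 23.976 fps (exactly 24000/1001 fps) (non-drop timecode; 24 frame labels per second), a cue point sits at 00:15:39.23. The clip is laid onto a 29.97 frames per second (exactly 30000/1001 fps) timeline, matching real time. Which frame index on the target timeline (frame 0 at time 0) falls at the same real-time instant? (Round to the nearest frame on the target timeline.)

frame 28199

Source frame index: (0×3600 + 15×60 + 39) × 24 + 23 = 22559.
Real time: 22559 / (24000/1001) = 22581559/24000 s.
Target frame: (22581559/24000) × (30000/1001) = 112795/4 ≈ 28198.750 → 28199.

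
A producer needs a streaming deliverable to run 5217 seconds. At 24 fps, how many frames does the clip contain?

Frames = 5217 × 24 = 125208.

125208 frames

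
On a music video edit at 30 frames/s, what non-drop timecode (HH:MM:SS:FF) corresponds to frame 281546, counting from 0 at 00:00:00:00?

281546 ÷ 30 = 9384 full seconds, remainder 26 frames.
9384 s = 2 h 36 min 24 s.
Timecode: 02:36:24:26.

02:36:24:26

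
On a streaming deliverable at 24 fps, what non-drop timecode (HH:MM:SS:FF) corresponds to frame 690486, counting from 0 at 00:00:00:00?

07:59:30:06

690486 ÷ 24 = 28770 full seconds, remainder 6 frames.
28770 s = 7 h 59 min 30 s.
Timecode: 07:59:30:06.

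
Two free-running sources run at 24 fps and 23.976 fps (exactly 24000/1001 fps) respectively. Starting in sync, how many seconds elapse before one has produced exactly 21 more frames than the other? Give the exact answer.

875.875 seconds

The gap grows by |24000/1001 − 24| = 24/1001 frames per second.
Time for a 21-frame gap: 21 ÷ (24/1001) = 875.875 s.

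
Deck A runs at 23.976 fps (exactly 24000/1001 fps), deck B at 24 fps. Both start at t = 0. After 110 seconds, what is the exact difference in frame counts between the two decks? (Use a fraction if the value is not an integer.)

240/91 frames

A emits 24000/1001 × 110 = 240000/91 frames; B emits 24 × 110 = 2640.
Difference = 240/91 frames (≈ 2.6374); B is ahead of A.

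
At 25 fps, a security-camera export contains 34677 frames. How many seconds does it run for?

1387.08 seconds

Running time = 34677 / (25) = 1387.08 s.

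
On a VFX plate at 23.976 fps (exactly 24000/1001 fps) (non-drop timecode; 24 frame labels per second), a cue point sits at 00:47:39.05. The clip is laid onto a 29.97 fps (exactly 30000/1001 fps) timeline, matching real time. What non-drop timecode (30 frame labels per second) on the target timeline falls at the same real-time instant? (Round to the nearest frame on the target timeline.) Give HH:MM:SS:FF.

00:47:39:06

Source frame index: (0×3600 + 47×60 + 39) × 24 + 5 = 68621.
Real time: 68621 / (24000/1001) = 68689621/24000 s.
Target frame: (68689621/24000) × (30000/1001) = 343105/4 ≈ 85776.250 → 85776.
At 30 labels/s: frame 85776 → 00:47:39:06.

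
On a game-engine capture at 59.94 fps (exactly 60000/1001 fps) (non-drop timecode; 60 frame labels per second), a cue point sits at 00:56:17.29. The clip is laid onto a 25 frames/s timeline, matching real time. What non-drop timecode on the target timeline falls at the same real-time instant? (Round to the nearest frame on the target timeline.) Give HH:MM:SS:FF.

00:56:20:22

Source frame index: (0×3600 + 56×60 + 17) × 60 + 29 = 202649.
Real time: 202649 / (60000/1001) = 202851649/60000 s.
Target frame: (202851649/60000) × (25) = 202851649/2400 ≈ 84521.520 → 84522.
At 25 labels/s: frame 84522 → 00:56:20:22.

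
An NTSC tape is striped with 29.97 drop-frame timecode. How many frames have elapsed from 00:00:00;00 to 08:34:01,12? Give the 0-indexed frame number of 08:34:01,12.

924316

Complete 10-minute blocks: 51, each 17982 frames → 917082.
Remaining 4 whole minutes in the current block: 1800 + 3 × 1798 = 7194 frames.
Within the current minute: 1 × 30 + 12 − 2 = 40 (labels ;00/;01 skipped at this minute). Total = 917082 + 7194 + 40 = 924316.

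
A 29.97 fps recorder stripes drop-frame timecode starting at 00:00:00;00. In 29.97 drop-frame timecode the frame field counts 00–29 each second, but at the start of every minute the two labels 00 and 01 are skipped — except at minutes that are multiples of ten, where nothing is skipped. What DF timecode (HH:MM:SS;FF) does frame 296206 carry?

02:44:43;12

Each 10-minute DF block holds 10 × 60 × 30 − 9 × 2 = 17982 frames. 296206 ÷ 17982 → 16 full blocks, remainder 8494.
Within the partial block the first minute is 1800 frames and each further minute 1798, so 4 further minute boundaries passed. Total skipped labels = 18 × 16 + 2 × 4 = 296.
Non-drop label index = 296206 + 296 = 296502; at 30 labels/s that is 02:44:43:12, i.e. DF 02:44:43;12.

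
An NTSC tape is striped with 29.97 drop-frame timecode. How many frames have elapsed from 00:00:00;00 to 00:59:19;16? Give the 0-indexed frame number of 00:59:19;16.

As if non-drop at 30 labels/s: (0 × 3600 + 59 × 60 + 19) × 30 + 16 = 106786.
Minute boundaries passed: 59; those not divisible by 10: 59 − 5 = 54; dropped labels = 2 × 54 = 108.
Actual frame index = 106786 − 108 = 106678.

106678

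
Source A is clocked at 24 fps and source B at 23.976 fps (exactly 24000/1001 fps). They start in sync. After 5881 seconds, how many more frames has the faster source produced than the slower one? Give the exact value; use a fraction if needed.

A emits 24 × 5881 = 141144 frames; B emits 24000/1001 × 5881 = 141144000/1001.
Difference = 141144/1001 frames (≈ 141.0030); B is behind A.

141144/1001 frames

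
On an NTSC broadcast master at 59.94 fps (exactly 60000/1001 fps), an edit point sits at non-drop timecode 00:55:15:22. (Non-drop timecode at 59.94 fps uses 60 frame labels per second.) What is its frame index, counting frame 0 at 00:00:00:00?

198922

Total seconds to the label: (0 × 3600 + 55 × 60 + 15) = 3315.
Frame index = 3315 × 60 + 22 = 198922.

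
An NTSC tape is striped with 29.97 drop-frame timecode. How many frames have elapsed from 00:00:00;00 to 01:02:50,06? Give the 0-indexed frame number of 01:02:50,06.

Complete 10-minute blocks: 6, each 17982 frames → 107892.
Remaining 2 whole minutes in the current block: 1800 + 1 × 1798 = 3598 frames.
Within the current minute: 50 × 30 + 6 − 2 = 1504 (labels ;00/;01 skipped at this minute). Total = 107892 + 3598 + 1504 = 112994.

112994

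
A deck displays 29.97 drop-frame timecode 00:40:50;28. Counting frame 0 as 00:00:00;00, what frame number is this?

73456

Complete 10-minute blocks: 4, each 17982 frames → 71928.
Remaining 0 whole minutes in the current block: 0 frames.
Within the current minute: 50 × 30 + 28 = 1528. Total = 71928 + 0 + 1528 = 73456.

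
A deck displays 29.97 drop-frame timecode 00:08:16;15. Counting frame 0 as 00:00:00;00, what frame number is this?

Complete 10-minute blocks: 0, each 17982 frames → 0.
Remaining 8 whole minutes in the current block: 1800 + 7 × 1798 = 14386 frames.
Within the current minute: 16 × 30 + 15 − 2 = 493 (labels ;00/;01 skipped at this minute). Total = 0 + 14386 + 493 = 14879.

14879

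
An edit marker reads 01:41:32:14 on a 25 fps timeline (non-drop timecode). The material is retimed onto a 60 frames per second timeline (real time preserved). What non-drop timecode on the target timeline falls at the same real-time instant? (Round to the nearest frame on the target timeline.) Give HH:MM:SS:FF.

01:41:32:34

Source frame index: (1×3600 + 41×60 + 32) × 25 + 14 = 152314.
Real time: 152314 / (25) = 152314/25 s.
Target frame: (152314/25) × (60) = 1827768/5 ≈ 365553.600 → 365554.
At 60 labels/s: frame 365554 → 01:41:32:34.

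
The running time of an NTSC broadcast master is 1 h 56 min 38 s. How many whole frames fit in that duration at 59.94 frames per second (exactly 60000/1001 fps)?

1 h 56 min 38 s = 6998 s.
Frames = 6998 × 60000/1001 = 419880000/1001 ≈ 419460.5395.
Complete frames: 419460.

419460 frames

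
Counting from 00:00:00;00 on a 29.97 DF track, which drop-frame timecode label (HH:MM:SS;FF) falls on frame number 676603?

Ten DF minutes hold 17982 frames, so frame 676603 lies in block 37 (frames 665334–683315) with 11269 frames into that block.
The block's first minute is 1800 frames and the rest 1798 each; 11269 frames reaches minute 6, so 37 × 18 + 6 × 2 = 678 labels have been skipped so far.
Adding those back, label number 676603 + 678 = 677281 at 30 labels/s is 22576 s + 1 f = 6 h 16 min 16 s frame 1, i.e. 06:16:16;01.

06:16:16;01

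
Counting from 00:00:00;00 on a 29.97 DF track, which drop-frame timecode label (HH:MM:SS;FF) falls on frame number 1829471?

Each 10-minute DF block holds 10 × 60 × 30 − 9 × 2 = 17982 frames. 1829471 ÷ 17982 → 101 full blocks, remainder 13289.
Within the partial block the first minute is 1800 frames and each further minute 1798, so 7 further minute boundaries passed. Total skipped labels = 18 × 101 + 2 × 7 = 1832.
Non-drop label index = 1829471 + 1832 = 1831303; at 30 labels/s that is 16:57:23:13, i.e. DF 16:57:23;13.

16:57:23;13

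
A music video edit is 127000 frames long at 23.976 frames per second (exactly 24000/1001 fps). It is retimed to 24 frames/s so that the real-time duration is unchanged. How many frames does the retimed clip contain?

Target frames = source frames × (target rate / source rate) = 127000 × (24)/(24000/1001) = 127000 × 1001/1000 = 127127.

127127 frames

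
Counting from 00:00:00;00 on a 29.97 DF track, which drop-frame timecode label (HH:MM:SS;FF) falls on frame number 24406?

00:13:34;10

Each 10-minute DF block holds 10 × 60 × 30 − 9 × 2 = 17982 frames. 24406 ÷ 17982 → 1 full block, remainder 6424.
Within the partial block the first minute is 1800 frames and each further minute 1798, so 3 further minute boundaries passed. Total skipped labels = 18 × 1 + 2 × 3 = 24.
Non-drop label index = 24406 + 24 = 24430; at 30 labels/s that is 00:13:34:10, i.e. DF 00:13:34;10.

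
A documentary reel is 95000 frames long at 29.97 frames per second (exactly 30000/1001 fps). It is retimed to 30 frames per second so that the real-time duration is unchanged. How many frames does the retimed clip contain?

95095 frames

Target frames = source frames × (target rate / source rate) = 95000 × (30)/(30000/1001) = 95000 × 1001/1000 = 95095.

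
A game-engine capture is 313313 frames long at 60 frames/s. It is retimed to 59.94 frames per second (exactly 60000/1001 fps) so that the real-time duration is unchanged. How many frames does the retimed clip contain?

313000 frames

Target frames = source frames × (target rate / source rate) = 313313 × (60000/1001)/(60) = 313313 × 1000/1001 = 313000.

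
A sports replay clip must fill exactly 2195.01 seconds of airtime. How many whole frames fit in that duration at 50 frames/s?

109750 frames

Frames = 2195.01 × 50 = 219501/2 ≈ 109750.5000.
Complete frames: 109750.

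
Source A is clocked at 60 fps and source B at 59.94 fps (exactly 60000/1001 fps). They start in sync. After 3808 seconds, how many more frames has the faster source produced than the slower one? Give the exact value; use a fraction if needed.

32640/143 frames

A emits 60 × 3808 = 228480 frames; B emits 60000/1001 × 3808 = 32640000/143.
Difference = 32640/143 frames (≈ 228.2517); B is behind A.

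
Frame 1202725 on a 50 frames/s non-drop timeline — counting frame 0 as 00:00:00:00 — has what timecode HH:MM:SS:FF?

06:40:54:25

1202725 ÷ 50 = 24054 full seconds, remainder 25 frames.
24054 s = 6 h 40 min 54 s.
Timecode: 06:40:54:25.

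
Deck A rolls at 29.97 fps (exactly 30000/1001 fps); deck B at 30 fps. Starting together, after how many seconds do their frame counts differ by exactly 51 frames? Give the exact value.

1701.7 seconds

The gap grows by |30 − 30000/1001| = 30/1001 frames per second.
Time for a 51-frame gap: 51 ÷ (30/1001) = 1701.7 s.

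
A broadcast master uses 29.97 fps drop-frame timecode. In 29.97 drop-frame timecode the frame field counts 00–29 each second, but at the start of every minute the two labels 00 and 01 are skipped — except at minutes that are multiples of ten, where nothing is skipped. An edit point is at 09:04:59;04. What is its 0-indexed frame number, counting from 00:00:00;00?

979994

As if non-drop at 30 labels/s: (9 × 3600 + 4 × 60 + 59) × 30 + 4 = 980974.
Minute boundaries passed: 544; those not divisible by 10: 544 − 54 = 490; dropped labels = 2 × 490 = 980.
Actual frame index = 980974 − 980 = 979994.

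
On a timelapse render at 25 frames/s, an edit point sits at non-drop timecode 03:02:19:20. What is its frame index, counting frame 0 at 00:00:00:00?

frame 273495

Total seconds to the label: (3 × 3600 + 2 × 60 + 19) = 10939.
Frame index = 10939 × 25 + 20 = 273495.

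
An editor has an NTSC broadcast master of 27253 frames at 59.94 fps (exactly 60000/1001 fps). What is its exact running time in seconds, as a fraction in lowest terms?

Running time = 27253 ÷ (60000/1001) = 27253 × 1001/60000 = 27280253/60000 s.

27280253/60000 seconds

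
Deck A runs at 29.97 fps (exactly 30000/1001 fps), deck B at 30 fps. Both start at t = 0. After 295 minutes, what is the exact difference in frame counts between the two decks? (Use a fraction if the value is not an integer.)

531000/1001 frames

295 min = 17700 s.
A emits 30000/1001 × 17700 = 531000000/1001 frames; B emits 30 × 17700 = 531000.
Difference = 531000/1001 frames (≈ 530.4695); B is ahead of A.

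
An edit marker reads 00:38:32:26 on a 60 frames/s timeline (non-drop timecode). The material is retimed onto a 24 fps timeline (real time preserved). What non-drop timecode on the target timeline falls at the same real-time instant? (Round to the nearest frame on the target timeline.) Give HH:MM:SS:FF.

Source frame index: (0×3600 + 38×60 + 32) × 60 + 26 = 138746.
Real time: 138746 / (60) = 69373/30 s.
Target frame: (69373/30) × (24) = 277492/5 ≈ 55498.400 → 55498.
At 24 labels/s: frame 55498 → 00:38:32:10.

00:38:32:10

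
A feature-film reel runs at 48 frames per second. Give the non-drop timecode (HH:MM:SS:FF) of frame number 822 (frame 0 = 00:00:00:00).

822 ÷ 48 = 17 full seconds, remainder 6 frames.
17 s = 0 h 0 min 17 s.
Timecode: 00:00:17:06.

00:00:17:06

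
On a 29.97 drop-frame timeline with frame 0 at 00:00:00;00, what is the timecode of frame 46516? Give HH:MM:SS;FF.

00:25:52;02

Each 10-minute DF block holds 10 × 60 × 30 − 9 × 2 = 17982 frames. 46516 ÷ 17982 → 2 full blocks, remainder 10552.
Within the partial block the first minute is 1800 frames and each further minute 1798, so 5 further minute boundaries passed. Total skipped labels = 18 × 2 + 2 × 5 = 46.
Non-drop label index = 46516 + 46 = 46562; at 30 labels/s that is 00:25:52:02, i.e. DF 00:25:52;02.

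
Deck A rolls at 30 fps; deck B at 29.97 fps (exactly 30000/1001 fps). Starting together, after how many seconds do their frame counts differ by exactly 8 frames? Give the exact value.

4004/15 seconds

The gap grows by |30000/1001 − 30| = 30/1001 frames per second.
Time for a 8-frame gap: 8 ÷ (30/1001) = 4004/15 s.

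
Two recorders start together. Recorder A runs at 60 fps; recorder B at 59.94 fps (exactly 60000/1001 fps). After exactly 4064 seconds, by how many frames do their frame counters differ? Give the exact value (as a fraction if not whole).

A emits 60 × 4064 = 243840 frames; B emits 60000/1001 × 4064 = 243840000/1001.
Difference = 243840/1001 frames (≈ 243.5964); B is behind A.

243840/1001 frames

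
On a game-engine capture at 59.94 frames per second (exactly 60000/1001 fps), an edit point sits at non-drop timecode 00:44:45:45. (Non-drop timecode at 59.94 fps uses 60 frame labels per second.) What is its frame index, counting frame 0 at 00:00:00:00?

frame 161145

Total seconds to the label: (0 × 3600 + 44 × 60 + 45) = 2685.
Frame index = 2685 × 60 + 45 = 161145.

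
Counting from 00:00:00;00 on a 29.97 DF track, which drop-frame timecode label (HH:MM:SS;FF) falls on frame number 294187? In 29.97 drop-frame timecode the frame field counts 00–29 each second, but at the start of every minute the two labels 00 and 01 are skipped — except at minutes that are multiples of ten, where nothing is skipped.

02:43:36;01

Ten DF minutes hold 17982 frames, so frame 294187 lies in block 16 (frames 287712–305693) with 6475 frames into that block.
The block's first minute is 1800 frames and the rest 1798 each; 6475 frames reaches minute 3, so 16 × 18 + 3 × 2 = 294 labels have been skipped so far.
Adding those back, label number 294187 + 294 = 294481 at 30 labels/s is 9816 s + 1 f = 2 h 43 min 36 s frame 1, i.e. 02:43:36;01.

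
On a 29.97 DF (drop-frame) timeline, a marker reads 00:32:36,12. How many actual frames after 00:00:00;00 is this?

58634

As if non-drop at 30 labels/s: (0 × 3600 + 32 × 60 + 36) × 30 + 12 = 58692.
Minute boundaries passed: 32; those not divisible by 10: 32 − 3 = 29; dropped labels = 2 × 29 = 58.
Actual frame index = 58692 − 58 = 58634.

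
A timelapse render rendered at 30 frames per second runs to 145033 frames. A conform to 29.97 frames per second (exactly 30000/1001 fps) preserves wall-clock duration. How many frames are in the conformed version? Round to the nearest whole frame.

144888 frames

Frames at target rate = 145033 × (30000/1001) / (30) = 20719000/143 ≈ 144888.112.
Nearest whole frame: 144888.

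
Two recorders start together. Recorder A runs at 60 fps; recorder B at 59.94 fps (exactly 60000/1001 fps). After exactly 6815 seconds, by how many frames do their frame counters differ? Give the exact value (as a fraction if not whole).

A emits 60 × 6815 = 408900 frames; B emits 60000/1001 × 6815 = 408900000/1001.
Difference = 408900/1001 frames (≈ 408.4915); B is behind A.

408900/1001 frames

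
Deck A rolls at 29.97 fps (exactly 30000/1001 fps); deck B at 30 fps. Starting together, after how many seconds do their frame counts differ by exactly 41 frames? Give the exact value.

The gap grows by |30 − 30000/1001| = 30/1001 frames per second.
Time for a 41-frame gap: 41 ÷ (30/1001) = 41041/30 s.

41041/30 seconds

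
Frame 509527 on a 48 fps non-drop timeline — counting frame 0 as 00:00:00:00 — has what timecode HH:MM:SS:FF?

509527 ÷ 48 = 10615 full seconds, remainder 7 frames.
10615 s = 2 h 56 min 55 s.
Timecode: 02:56:55:07.

02:56:55:07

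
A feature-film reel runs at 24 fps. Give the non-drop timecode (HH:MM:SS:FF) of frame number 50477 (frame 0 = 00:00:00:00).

50477 ÷ 24 = 2103 full seconds, remainder 5 frames.
2103 s = 0 h 35 min 3 s.
Timecode: 00:35:03:05.

00:35:03:05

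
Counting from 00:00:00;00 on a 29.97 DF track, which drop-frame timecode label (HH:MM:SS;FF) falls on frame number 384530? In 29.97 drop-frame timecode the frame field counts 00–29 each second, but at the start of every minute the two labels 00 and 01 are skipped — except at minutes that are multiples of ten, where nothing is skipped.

Each 10-minute DF block holds 10 × 60 × 30 − 9 × 2 = 17982 frames. 384530 ÷ 17982 → 21 full blocks, remainder 6908.
Within the partial block the first minute is 1800 frames and each further minute 1798, so 3 further minute boundaries passed. Total skipped labels = 18 × 21 + 2 × 3 = 384.
Non-drop label index = 384530 + 384 = 384914; at 30 labels/s that is 03:33:50:14, i.e. DF 03:33:50;14.

03:33:50;14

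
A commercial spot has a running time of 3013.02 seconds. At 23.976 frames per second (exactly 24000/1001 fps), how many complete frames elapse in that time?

Frames = 3013.02 × 24000/1001 = 72312480/1001 ≈ 72240.2398.
Complete frames: 72240.

72240 frames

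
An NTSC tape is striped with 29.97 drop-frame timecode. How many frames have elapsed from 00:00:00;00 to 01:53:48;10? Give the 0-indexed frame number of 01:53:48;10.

204646

Complete 10-minute blocks: 11, each 17982 frames → 197802.
Remaining 3 whole minutes in the current block: 1800 + 2 × 1798 = 5396 frames.
Within the current minute: 48 × 30 + 10 − 2 = 1448 (labels ;00/;01 skipped at this minute). Total = 197802 + 5396 + 1448 = 204646.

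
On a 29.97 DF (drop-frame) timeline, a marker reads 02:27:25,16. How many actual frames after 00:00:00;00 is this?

Complete 10-minute blocks: 14, each 17982 frames → 251748.
Remaining 7 whole minutes in the current block: 1800 + 6 × 1798 = 12588 frames.
Within the current minute: 25 × 30 + 16 − 2 = 764 (labels ;00/;01 skipped at this minute). Total = 251748 + 12588 + 764 = 265100.

265100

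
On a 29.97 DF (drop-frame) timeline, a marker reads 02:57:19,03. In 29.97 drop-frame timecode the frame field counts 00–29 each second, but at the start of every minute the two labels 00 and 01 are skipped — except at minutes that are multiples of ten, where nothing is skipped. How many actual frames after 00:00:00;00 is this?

Complete 10-minute blocks: 17, each 17982 frames → 305694.
Remaining 7 whole minutes in the current block: 1800 + 6 × 1798 = 12588 frames.
Within the current minute: 19 × 30 + 3 − 2 = 571 (labels ;00/;01 skipped at this minute). Total = 305694 + 12588 + 571 = 318853.

318853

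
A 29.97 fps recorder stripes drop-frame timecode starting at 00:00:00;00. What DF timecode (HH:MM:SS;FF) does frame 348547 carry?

03:13:49;25

Each 10-minute DF block holds 10 × 60 × 30 − 9 × 2 = 17982 frames. 348547 ÷ 17982 → 19 full blocks, remainder 6889.
Within the partial block the first minute is 1800 frames and each further minute 1798, so 3 further minute boundaries passed. Total skipped labels = 18 × 19 + 2 × 3 = 348.
Non-drop label index = 348547 + 348 = 348895; at 30 labels/s that is 03:13:49:25, i.e. DF 03:13:49;25.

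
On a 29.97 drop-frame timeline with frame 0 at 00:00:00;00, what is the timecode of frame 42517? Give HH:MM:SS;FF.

Ten DF minutes hold 17982 frames, so frame 42517 lies in block 2 (frames 35964–53945) with 6553 frames into that block.
The block's first minute is 1800 frames and the rest 1798 each; 6553 frames reaches minute 3, so 2 × 18 + 3 × 2 = 42 labels have been skipped so far.
Adding those back, label number 42517 + 42 = 42559 at 30 labels/s is 1418 s + 19 f = 0 h 23 min 38 s frame 19, i.e. 00:23:38;19.

00:23:38;19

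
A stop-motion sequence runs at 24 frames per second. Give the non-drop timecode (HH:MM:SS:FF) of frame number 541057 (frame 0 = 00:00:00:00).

541057 ÷ 24 = 22544 full seconds, remainder 1 frame.
22544 s = 6 h 15 min 44 s.
Timecode: 06:15:44:01.

06:15:44:01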